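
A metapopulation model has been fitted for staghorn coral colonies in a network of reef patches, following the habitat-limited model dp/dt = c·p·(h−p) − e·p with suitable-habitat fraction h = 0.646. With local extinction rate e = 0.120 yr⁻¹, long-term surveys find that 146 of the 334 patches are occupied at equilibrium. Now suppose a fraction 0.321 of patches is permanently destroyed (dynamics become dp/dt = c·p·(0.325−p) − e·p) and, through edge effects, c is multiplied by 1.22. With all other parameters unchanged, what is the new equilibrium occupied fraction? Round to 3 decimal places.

Observed p* = 146/334 = 0.43713.
Balance c(h−p*) = e gives c = e/(0.646 − 0.43713) = 0.120/0.20887 = 0.57452.
New p* = 0.325 − e/c = 0.325 − 0.12000/0.70091 = 0.15379.

0.154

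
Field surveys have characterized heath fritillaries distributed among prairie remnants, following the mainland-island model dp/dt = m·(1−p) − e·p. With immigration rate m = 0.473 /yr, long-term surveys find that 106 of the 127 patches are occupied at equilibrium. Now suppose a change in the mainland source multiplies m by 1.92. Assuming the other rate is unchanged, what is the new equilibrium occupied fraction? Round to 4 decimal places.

0.9065

Observed p* = 106/127 = 0.83465.
Balance m(1−p*) = e·p* gives e = m(1−p*)/p* = 0.473×0.16535/0.83465 = 0.09370.
New p* = m/(m+e) = 0.90816/(0.90816+0.09370) = 0.90647.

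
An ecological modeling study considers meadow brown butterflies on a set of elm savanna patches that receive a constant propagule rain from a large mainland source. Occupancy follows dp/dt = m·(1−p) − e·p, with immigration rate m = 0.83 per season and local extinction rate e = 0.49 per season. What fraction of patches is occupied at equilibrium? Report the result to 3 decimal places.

0.629

Setting dp/dt = 0: m − m·p* = e·p*, so m = (m+e)·p*.
p* = m/(m+e) = 0.83/(0.83+0.49) = 0.83/1.3200 = 0.6288.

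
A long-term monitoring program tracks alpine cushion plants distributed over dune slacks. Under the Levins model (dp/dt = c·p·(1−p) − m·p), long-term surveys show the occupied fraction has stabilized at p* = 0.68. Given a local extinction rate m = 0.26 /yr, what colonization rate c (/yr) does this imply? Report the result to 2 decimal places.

At equilibrium c(1−p*) = m, so c = m/(1−p*).
c = 0.26/(1 − 0.68) = 0.26/0.3200 = 0.8125.

0.81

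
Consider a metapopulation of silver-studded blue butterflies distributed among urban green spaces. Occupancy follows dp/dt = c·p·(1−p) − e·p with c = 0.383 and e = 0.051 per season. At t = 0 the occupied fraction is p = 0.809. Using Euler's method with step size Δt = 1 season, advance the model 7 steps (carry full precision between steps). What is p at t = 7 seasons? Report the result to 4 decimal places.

Update rule: p ← p + [c·p·(1−p) − e·p]·Δt with Δt = 1.
step 1: Δp = +0.01792, p = 0.82692
step 2: Δp = +0.01264, p = 0.83956
step 3: Δp = +0.00877, p = 0.84834
step 4: Δp = +0.00601, p = 0.85435
step 5: Δp = +0.00409, p = 0.85844
step 6: Δp = +0.00276, p = 0.86120
step 7: Δp = +0.00186, p = 0.86306

0.8631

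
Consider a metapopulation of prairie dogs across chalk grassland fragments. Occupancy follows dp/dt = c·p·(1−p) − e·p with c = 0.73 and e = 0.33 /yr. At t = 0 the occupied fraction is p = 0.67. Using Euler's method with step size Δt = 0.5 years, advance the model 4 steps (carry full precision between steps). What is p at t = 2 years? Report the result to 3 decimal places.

0.591

Update rule: p ← p + [c·p·(1−p) − e·p]·Δt with Δt = 0.5.
  1  |  dp/dt·Δt = -0.029849  |  p_1 = 0.640151
  2  |  dp/dt·Δt = -0.021544  |  p_2 = 0.618607
  3  |  dp/dt·Δt = -0.015955  |  p_3 = 0.602652
  4  |  dp/dt·Δt = -0.012034  |  p_4 = 0.590618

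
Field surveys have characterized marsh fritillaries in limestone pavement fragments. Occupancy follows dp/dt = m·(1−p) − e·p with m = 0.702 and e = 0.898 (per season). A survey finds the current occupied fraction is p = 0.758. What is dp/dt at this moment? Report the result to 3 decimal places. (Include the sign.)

-0.511

Colonization term: m·(1−p) = 0.702×0.2420 = 0.16988.
Extinction term: e·p = 0.68068.
dp/dt = 0.16988 − 0.68068 = -0.51080.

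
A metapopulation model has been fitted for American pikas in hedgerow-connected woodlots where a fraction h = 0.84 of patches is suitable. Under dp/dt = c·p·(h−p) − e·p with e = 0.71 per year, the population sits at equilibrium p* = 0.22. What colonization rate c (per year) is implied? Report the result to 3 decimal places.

1.145

At equilibrium c(h−p*) = e, so c = e/(h−p*).
c = 0.71/(0.84 − 0.22) = 0.71/0.6200 = 1.1452.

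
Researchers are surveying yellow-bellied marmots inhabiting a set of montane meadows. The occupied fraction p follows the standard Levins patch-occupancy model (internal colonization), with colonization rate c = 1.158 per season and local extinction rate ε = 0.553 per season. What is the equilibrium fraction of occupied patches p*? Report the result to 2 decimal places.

Setting dp/dt = 0 and dividing through by p* gives c·(1−p*) = ε.
So p* = 1 − ε/c = 1 − 0.553/1.158 = 1 − 0.4775 = 0.5225.

0.52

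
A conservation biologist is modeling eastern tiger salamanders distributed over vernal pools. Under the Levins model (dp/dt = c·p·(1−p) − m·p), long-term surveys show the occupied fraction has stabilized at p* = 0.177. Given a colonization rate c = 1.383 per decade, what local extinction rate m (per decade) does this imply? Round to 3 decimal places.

1.138

At equilibrium c(1−p*) = m.
m = 1.383 × (1 − 0.177) = 1.383 × 0.8230 = 1.1382.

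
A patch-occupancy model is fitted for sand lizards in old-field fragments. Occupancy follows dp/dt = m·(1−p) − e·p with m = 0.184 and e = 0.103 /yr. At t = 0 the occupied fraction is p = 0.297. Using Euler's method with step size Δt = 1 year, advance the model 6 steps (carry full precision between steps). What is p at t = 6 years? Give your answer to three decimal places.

0.596

Update rule: p ← p + [m·(1−p) − e·p]·Δt with Δt = 1.
p: 0.29700 → 0.39576  (Δp = +0.09876)
p: 0.39576 → 0.46618  (Δp = +0.07042)
p: 0.46618 → 0.51638  (Δp = +0.05021)
p: 0.51638 → 0.55218  (Δp = +0.03580)
p: 0.55218 → 0.57771  (Δp = +0.02552)
p: 0.57771 → 0.59590  (Δp = +0.01820)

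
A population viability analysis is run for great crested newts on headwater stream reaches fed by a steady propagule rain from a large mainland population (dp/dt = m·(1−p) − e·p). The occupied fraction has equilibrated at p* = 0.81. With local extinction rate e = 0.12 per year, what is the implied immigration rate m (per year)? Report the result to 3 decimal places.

At equilibrium m(1−p*) = e·p*, so m = e·p*/(1−p*).
m = 0.12 × 0.81 / 0.1900 = 0.0972/0.1900 = 0.5116.

0.512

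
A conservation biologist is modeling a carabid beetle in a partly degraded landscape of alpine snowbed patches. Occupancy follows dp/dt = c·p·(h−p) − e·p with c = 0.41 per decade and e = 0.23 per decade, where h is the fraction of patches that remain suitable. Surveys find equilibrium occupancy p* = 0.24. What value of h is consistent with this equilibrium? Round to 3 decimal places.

0.801

At equilibrium c(h−p*) = e, so h = p* + e/c.
h = 0.24 + 0.23/0.41 = 0.24 + 0.5610 = 0.8010.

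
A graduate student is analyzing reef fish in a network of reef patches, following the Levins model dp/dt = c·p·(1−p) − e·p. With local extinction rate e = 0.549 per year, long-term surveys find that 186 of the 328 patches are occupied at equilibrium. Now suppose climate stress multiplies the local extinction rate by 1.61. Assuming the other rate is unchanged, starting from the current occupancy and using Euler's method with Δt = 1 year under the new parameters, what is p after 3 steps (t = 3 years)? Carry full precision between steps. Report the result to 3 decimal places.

Observed p* = 186/328 = 0.56707.
Balance c(1−p*) = e gives c = e/(1 − 0.56707) = 0.549/0.43293 = 1.26811.
Starting from p₀ = 0.56707; update p ← p + (dp/dt)·Δt with the new parameters.
t = 1: p = 0.56707 + (-0.18991) = 0.37717
t = 2: p = 0.37717 + (-0.03548) = 0.34169
t = 3: p = 0.34169 + (-0.01677) = 0.32492

0.325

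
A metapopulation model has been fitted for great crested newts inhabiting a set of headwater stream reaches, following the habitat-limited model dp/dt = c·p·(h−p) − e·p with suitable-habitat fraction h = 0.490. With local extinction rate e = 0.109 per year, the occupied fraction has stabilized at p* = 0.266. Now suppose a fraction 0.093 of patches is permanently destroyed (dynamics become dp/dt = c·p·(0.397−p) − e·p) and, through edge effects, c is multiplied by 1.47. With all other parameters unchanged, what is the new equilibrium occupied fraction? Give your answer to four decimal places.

Balance c(h−p*) = e gives c = e/(0.49 − 0.26600) = 0.109/0.22400 = 0.48661.
New p* = 0.397 − e/c = 0.397 − 0.10900/0.71532 = 0.24462.

0.2446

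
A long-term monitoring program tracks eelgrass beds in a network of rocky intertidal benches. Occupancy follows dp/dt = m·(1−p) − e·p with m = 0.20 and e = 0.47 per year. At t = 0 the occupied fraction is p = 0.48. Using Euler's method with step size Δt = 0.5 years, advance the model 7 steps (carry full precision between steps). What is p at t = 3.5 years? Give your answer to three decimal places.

Update rule: p ← p + [m·(1−p) − e·p]·Δt with Δt = 0.5.
t = 0.5: p = 0.48000 + (-0.06080) = 0.41920
t = 1: p = 0.41920 + (-0.04043) = 0.37877
t = 1.5: p = 0.37877 + (-0.02689) = 0.35188
t = 2: p = 0.35188 + (-0.01788) = 0.33400
t = 2.5: p = 0.33400 + (-0.01189) = 0.32211
t = 3: p = 0.32211 + (-0.00791) = 0.31420
t = 3.5: p = 0.31420 + (-0.00526) = 0.30895

0.309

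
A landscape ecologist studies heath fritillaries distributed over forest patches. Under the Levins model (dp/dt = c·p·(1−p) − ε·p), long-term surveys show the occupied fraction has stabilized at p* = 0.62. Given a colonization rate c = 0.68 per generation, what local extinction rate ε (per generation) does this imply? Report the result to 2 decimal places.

At equilibrium c(1−p*) = ε.
ε = 0.68 × (1 − 0.62) = 0.68 × 0.3800 = 0.2584.

0.26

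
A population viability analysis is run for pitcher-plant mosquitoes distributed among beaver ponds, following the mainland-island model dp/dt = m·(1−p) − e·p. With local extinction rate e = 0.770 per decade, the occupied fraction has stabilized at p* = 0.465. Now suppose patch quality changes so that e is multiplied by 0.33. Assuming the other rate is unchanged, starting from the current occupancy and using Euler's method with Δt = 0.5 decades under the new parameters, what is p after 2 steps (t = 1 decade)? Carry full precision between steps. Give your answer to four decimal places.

0.6495

Balance m(1−p*) = e·p* gives m = e·p*/(1−p*) = 0.770×0.46500/0.53500 = 0.66925.
Starting from p₀ = 0.46500; update p ← p + (dp/dt)·Δt with the new parameters.
  1  |  dp/dt·Δt = +0.119947  |  p_1 = 0.584947
  2  |  dp/dt·Δt = +0.064570  |  p_2 = 0.649517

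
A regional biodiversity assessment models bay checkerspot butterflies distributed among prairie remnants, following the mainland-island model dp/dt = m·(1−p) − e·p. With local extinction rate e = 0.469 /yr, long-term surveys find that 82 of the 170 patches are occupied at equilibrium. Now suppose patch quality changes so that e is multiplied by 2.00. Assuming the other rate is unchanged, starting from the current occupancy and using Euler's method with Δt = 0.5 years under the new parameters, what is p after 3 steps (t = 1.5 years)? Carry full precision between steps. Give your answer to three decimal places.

0.323

Observed p* = 82/170 = 0.48235.
Balance m(1−p*) = e·p* gives m = e·p*/(1−p*) = 0.469×0.48235/0.51765 = 0.43702.
Starting from p₀ = 0.48235; update p ← p + (dp/dt)·Δt with the new parameters.
p: 0.48235 → 0.36924  (Δp = -0.11311)
p: 0.36924 → 0.33390  (Δp = -0.03535)
p: 0.33390 → 0.32285  (Δp = -0.01105)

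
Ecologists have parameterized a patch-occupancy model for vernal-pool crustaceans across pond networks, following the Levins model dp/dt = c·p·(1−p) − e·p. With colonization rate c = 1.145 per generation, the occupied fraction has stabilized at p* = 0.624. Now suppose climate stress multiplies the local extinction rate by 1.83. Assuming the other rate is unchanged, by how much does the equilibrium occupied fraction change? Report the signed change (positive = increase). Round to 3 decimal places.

-0.312

Balance c(1−p*) = e gives e = 1.145×(1 − 0.62400) = 0.43052.
New p* = 1 − e/c = 1 − 0.78785/1.14500 = 0.31192.
Δp* = 0.31192 − 0.62400 = -0.31208.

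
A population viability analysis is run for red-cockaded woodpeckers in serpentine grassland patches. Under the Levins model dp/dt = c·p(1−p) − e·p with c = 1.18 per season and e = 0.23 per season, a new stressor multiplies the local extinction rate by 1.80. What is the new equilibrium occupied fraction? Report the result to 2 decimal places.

Before: p* = 1 − 0.23/1.18 = 0.8051.
After the change, c = 1.18, e = 0.414, so p* = 1 − 0.414/1.18 = 0.6492.

0.65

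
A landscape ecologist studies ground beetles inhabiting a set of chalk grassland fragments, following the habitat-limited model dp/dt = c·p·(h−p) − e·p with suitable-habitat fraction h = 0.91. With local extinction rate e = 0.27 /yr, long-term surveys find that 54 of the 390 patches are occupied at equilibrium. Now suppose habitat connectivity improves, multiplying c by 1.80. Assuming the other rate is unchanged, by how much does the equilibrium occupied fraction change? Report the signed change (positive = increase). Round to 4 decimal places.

Observed p* = 54/390 = 0.13846.
Balance c(h−p*) = e gives c = e/(0.91 − 0.13846) = 0.27/0.77154 = 0.34995.
New p* = 0.91 − e/c = 0.91 − 0.27000/0.62991 = 0.48137.
Δp* = 0.48137 − 0.13846 = +0.34291.

0.3429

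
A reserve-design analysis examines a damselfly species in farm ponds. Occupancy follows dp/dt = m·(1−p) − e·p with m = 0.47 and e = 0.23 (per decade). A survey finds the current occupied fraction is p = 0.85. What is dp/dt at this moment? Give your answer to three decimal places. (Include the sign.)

-0.125

Colonization term: m·(1−p) = 0.47×0.1500 = 0.07050.
Extinction term: e·p = 0.19550.
dp/dt = 0.07050 − 0.19550 = -0.12500.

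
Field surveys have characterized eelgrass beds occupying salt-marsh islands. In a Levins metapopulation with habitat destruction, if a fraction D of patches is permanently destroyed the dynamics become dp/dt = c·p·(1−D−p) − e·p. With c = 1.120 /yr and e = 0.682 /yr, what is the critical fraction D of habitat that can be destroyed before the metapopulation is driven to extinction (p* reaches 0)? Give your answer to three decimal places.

0.391

The nontrivial equilibrium is p* = (1−D) − e/c; extinction occurs when this hits zero.
So D_crit = 1 − e/c = 1 − 0.682/1.120 = 1 − 0.6089 = 0.3911.
This equals the undisturbed p*, a classic result of Lande's extension.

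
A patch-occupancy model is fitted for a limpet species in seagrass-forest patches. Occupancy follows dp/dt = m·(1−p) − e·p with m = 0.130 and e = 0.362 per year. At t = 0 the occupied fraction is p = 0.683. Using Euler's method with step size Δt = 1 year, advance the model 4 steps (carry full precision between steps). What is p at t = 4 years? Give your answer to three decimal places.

Update rule: p ← p + [m·(1−p) − e·p]·Δt with Δt = 1.
t = 1: p = 0.68300 + (-0.20604) = 0.47696
t = 2: p = 0.47696 + (-0.10467) = 0.37230
t = 3: p = 0.37230 + (-0.05317) = 0.31913
t = 4: p = 0.31913 + (-0.02701) = 0.29212

0.292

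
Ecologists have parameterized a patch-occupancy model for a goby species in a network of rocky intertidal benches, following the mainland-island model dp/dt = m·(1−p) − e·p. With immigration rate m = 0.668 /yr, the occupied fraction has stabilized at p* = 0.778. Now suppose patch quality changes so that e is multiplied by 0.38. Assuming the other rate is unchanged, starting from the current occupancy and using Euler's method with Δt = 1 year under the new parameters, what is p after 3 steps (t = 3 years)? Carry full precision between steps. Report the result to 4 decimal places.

0.9000

Balance m(1−p*) = e·p* gives e = m(1−p*)/p* = 0.668×0.22200/0.77800 = 0.19061.
Starting from p₀ = 0.77800; update p ← p + (dp/dt)·Δt with the new parameters.
t = 1: p = 0.77800 + (+0.09194) = 0.86994
t = 2: p = 0.86994 + (+0.02387) = 0.89381
t = 3: p = 0.89381 + (+0.00619) = 0.90000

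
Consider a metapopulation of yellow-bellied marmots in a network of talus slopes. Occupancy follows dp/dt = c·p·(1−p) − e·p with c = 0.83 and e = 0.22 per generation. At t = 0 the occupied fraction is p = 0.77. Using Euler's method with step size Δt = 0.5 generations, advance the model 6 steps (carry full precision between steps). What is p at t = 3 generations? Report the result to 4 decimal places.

Update rule: p ← p + [c·p·(1−p) − e·p]·Δt with Δt = 0.5.
p: 0.77000 → 0.75880  (Δp = -0.01120)
p: 0.75880 → 0.75128  (Δp = -0.00751)
p: 0.75128 → 0.74619  (Δp = -0.00510)
p: 0.74619 → 0.74270  (Δp = -0.00348)
p: 0.74270 → 0.74031  (Δp = -0.00239)
p: 0.74031 → 0.73866  (Δp = -0.00165)

0.7387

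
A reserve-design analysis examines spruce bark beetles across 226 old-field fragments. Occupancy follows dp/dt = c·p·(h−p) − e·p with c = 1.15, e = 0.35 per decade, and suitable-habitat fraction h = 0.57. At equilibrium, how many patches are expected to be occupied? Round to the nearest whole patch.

60

p* = h − e/c = 0.57 − 0.3043 = 0.2657.
Expected occupied patches = N × p* = 226 × 0.2657 = 60.04 ≈ 60.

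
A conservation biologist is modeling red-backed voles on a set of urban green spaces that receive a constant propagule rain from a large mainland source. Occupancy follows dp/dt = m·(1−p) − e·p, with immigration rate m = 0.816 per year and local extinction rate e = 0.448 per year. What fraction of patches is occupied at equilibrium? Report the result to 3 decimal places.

0.646

At equilibrium the propagule rain into empty patches balances local extinction: m(1−p*) = e·p*.
p* = m/(m+e) = 0.816/(0.816+0.448) = 0.816/1.2640 = 0.6456.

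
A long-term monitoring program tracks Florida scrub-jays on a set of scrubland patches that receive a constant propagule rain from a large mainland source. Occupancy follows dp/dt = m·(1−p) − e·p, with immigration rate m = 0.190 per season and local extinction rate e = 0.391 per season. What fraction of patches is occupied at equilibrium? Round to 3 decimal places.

0.327

Setting dp/dt = 0: m − m·p* = e·p*, so m = (m+e)·p*.
p* = m/(m+e) = 0.190/(0.190+0.391) = 0.190/0.5810 = 0.3270.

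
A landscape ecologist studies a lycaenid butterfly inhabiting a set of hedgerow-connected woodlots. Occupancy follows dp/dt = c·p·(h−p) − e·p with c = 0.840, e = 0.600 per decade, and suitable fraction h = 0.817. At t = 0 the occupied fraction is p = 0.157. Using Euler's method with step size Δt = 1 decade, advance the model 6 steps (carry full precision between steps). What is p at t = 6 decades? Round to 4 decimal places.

0.1280

Update rule: p ← p + [c·p·(h−p) − e·p]·Δt with Δt = 1.
t = 1: p = 0.15700 + (-0.00716) = 0.14984
t = 2: p = 0.14984 + (-0.00593) = 0.14391
t = 3: p = 0.14391 + (-0.00498) = 0.13893
t = 4: p = 0.13893 + (-0.00423) = 0.13470
t = 5: p = 0.13470 + (-0.00362) = 0.13108
t = 6: p = 0.13108 + (-0.00312) = 0.12796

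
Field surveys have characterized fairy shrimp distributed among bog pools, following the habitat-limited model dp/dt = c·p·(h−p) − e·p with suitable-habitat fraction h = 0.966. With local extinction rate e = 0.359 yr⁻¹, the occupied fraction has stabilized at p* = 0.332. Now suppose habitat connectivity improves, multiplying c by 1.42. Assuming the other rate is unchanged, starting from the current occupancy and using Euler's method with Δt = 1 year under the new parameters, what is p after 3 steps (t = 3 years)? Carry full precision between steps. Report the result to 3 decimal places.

0.457

Balance c(h−p*) = e gives c = e/(0.966 − 0.33200) = 0.359/0.63400 = 0.56625.
Starting from p₀ = 0.33200; update p ← p + (dp/dt)·Δt with the new parameters.
  1  |  dp/dt·Δt = +0.050059  |  p_1 = 0.382059
  2  |  dp/dt·Δt = +0.042229  |  p_2 = 0.424288
  3  |  dp/dt·Δt = +0.032490  |  p_3 = 0.456777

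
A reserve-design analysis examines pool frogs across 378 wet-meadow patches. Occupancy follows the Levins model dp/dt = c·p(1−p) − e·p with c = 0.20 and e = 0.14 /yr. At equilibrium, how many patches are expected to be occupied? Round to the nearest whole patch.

p* = 1 − e/c = 1 − 0.14/0.20 = 0.3000.
Expected occupied patches = N × p* = 378 × 0.3000 = 113.40 ≈ 113.

113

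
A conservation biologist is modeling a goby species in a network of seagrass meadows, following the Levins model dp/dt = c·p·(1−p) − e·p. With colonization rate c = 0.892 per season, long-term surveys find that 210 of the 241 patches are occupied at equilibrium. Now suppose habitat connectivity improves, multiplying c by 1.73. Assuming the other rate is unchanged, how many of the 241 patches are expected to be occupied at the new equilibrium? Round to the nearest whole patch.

223

Observed p* = 210/241 = 0.87137.
Balance c(1−p*) = e gives e = 0.892×(1 − 0.87137) = 0.11474.
New p* = 1 − e/c = 1 − 0.11474/1.54316 = 0.92565.
Expected occupied = 241 × 0.92565 = 223.08 ≈ 223.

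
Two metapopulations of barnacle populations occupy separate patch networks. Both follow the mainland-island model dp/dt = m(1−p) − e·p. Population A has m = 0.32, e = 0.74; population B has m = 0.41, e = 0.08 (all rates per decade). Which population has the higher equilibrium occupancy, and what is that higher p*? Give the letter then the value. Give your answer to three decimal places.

A: p*_A = m/(m+e) = 0.32/1.0600 = 0.3019.
B: p*_B = 0.41/0.4900 = 0.8367.
B is higher at 0.8367.

B, 0.837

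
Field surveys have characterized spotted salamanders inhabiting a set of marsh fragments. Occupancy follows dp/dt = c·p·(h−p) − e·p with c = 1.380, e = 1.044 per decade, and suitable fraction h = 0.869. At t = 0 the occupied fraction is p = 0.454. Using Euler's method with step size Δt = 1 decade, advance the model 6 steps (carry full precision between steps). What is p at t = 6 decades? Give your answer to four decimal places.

0.1416

Update rule: p ← p + [c·p·(h−p) − e·p]·Δt with Δt = 1.
step 1: Δp = -0.21397, p = 0.24003
step 2: Δp = -0.04225, p = 0.19778
step 3: Δp = -0.02328, p = 0.17450
step 4: Δp = -0.01493, p = 0.15956
step 5: Δp = -0.01037, p = 0.14920
step 6: Δp = -0.00756, p = 0.14164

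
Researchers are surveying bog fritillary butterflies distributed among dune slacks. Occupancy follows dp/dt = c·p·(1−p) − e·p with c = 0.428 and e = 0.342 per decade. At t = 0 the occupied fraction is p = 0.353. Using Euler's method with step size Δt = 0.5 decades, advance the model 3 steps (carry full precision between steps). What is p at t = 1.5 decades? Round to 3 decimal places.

Update rule: p ← p + [c·p·(1−p) − e·p]·Δt with Δt = 0.5.
  1  |  dp/dt·Δt = -0.011487  |  p_1 = 0.341513
  2  |  dp/dt·Δt = -0.010274  |  p_2 = 0.331239
  3  |  dp/dt·Δt = -0.009237  |  p_3 = 0.322002

0.322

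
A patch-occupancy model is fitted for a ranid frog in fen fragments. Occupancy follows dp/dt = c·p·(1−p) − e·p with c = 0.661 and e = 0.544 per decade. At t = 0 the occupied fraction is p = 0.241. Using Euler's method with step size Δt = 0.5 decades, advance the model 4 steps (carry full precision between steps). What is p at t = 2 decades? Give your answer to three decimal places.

0.223

Update rule: p ← p + [c·p·(1−p) − e·p]·Δt with Δt = 0.5.
p: 0.24100 → 0.23590  (Δp = -0.00510)
p: 0.23590 → 0.23131  (Δp = -0.00459)
p: 0.23131 → 0.22716  (Δp = -0.00415)
p: 0.22716 → 0.22339  (Δp = -0.00377)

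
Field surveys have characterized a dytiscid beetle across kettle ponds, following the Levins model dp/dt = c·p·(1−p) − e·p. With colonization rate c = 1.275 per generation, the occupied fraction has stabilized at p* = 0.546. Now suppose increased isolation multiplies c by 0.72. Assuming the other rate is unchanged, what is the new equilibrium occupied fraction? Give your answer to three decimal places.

Balance c(1−p*) = e gives e = 1.275×(1 − 0.54600) = 0.57885.
New p* = 1 − e/c = 1 − 0.57885/0.91800 = 0.36944.

0.369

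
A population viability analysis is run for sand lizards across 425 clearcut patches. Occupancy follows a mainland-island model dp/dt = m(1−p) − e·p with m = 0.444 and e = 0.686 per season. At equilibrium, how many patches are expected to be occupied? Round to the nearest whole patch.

p* = m/(m+e) = 0.444/1.1300 = 0.3929.
Expected occupied patches = N × p* = 425 × 0.3929 = 166.99 ≈ 167.

167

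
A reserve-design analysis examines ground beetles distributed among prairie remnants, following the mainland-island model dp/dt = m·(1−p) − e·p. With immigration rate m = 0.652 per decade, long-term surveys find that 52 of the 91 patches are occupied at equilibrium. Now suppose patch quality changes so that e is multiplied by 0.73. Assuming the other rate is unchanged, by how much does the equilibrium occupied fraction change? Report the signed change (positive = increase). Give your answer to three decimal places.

Observed p* = 52/91 = 0.57143.
Balance m(1−p*) = e·p* gives e = m(1−p*)/p* = 0.652×0.42857/0.57143 = 0.48900.
New p* = m/(m+e) = 0.65200/(0.65200+0.35697) = 0.64620.
Δp* = 0.64620 − 0.57143 = +0.07477.

0.075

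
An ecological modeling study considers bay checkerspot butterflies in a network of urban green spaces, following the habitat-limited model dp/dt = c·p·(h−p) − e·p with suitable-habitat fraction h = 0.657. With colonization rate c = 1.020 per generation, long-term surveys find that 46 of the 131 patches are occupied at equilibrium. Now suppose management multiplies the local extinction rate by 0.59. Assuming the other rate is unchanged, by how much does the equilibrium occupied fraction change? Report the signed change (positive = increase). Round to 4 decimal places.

Observed p* = 46/131 = 0.35115.
Balance c(h−p*) = e gives e = 1.020×(0.657 − 0.35115) = 0.31197.
New p* = 0.657 − e/c = 0.657 − 0.18406/1.02000 = 0.47655.
Δp* = 0.47655 − 0.35115 = +0.12540.

0.1254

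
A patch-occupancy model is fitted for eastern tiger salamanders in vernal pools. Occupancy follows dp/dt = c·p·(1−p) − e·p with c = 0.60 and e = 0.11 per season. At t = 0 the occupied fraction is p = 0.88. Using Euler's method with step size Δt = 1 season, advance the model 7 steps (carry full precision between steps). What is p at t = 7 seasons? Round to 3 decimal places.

0.817

Update rule: p ← p + [c·p·(1−p) − e·p]·Δt with Δt = 1.
step 1: Δp = -0.03344, p = 0.84656
step 2: Δp = -0.01518, p = 0.83138
step 3: Δp = -0.00734, p = 0.82404
step 4: Δp = -0.00364, p = 0.82039
step 5: Δp = -0.00183, p = 0.81856
step 6: Δp = -0.00093, p = 0.81763
step 7: Δp = -0.00047, p = 0.81716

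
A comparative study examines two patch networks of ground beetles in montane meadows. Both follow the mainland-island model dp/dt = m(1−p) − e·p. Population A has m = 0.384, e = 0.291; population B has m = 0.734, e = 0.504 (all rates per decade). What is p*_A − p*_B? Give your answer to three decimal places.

A: p*_A = m/(m+e) = 0.384/0.6750 = 0.5689.
B: p*_B = 0.734/1.2380 = 0.5929.
p*_A − p*_B = 0.5689 − 0.5929 = -0.0240.

-0.024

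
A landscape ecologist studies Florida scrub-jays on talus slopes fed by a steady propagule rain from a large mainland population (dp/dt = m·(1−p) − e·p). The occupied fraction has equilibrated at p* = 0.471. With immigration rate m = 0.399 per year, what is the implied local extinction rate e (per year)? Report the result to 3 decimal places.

0.448

At equilibrium m(1−p*) = e·p*, so e = m(1−p*)/p*.
e = 0.399 × 0.5290 / 0.471 = 0.4481.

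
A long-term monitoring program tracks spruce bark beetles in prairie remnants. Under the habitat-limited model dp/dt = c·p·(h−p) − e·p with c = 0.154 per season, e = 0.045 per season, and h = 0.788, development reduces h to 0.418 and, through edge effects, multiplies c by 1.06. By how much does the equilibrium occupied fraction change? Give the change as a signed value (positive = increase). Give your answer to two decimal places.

Before: p* = h − e/c = 0.788 − 0.045/0.154 = 0.788 − 0.2922 = 0.4958.
After: c = 0.16324, e = 0.045, h = 0.418; p* = 0.418 − 0.045/0.16324 = 0.1423.
Δp* = 0.1423 − 0.4958 = -0.3535.

-0.35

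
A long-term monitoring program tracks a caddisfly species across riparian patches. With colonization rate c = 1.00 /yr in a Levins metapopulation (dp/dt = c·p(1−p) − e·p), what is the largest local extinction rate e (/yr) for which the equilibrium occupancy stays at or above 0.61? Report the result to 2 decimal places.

1 − e/c ≥ 0.61 ⇒ e ≤ c(1 − 0.61) = 1.00 × 0.3900.
e_max = 0.3900.

0.39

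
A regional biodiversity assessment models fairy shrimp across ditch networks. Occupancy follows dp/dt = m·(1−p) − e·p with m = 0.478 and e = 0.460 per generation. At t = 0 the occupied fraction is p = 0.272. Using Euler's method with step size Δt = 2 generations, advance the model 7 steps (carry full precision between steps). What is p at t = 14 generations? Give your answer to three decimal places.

Update rule: p ← p + [m·(1−p) − e·p]·Δt with Δt = 2.
t = 2: p = 0.27200 + (+0.44573) = 0.71773
t = 4: p = 0.71773 + (-0.39046) = 0.32727
t = 6: p = 0.32727 + (+0.34204) = 0.66931
t = 8: p = 0.66931 + (-0.29963) = 0.36968
t = 10: p = 0.36968 + (+0.26247) = 0.63216
t = 12: p = 0.63216 + (-0.22993) = 0.40223
t = 14: p = 0.40223 + (+0.20142) = 0.60365

0.604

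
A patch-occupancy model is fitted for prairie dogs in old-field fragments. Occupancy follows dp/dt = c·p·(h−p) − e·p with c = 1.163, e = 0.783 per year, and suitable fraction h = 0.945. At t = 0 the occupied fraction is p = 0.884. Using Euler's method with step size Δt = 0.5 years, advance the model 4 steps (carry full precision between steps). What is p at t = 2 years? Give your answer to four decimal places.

Update rule: p ← p + [c·p·(h−p) − e·p]·Δt with Δt = 0.5.
step 1: Δp = -0.31473, p = 0.56927
step 2: Δp = -0.09849, p = 0.47078
step 3: Δp = -0.05449, p = 0.41629
step 4: Δp = -0.03499, p = 0.38130

0.3813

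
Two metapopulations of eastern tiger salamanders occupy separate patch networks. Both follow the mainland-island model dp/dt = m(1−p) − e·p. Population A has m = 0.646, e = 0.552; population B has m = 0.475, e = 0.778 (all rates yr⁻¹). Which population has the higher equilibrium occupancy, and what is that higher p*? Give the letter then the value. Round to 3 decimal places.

A, 0.539

A: p*_A = m/(m+e) = 0.646/1.1980 = 0.5392.
B: p*_B = 0.475/1.2530 = 0.3791.
A is higher at 0.5392.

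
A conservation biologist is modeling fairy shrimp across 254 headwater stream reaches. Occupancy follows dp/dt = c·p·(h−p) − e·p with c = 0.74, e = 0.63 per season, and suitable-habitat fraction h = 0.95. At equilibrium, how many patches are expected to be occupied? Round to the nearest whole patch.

25

p* = h − e/c = 0.95 − 0.8514 = 0.0986.
Expected occupied patches = N × p* = 254 × 0.0986 = 25.06 ≈ 25.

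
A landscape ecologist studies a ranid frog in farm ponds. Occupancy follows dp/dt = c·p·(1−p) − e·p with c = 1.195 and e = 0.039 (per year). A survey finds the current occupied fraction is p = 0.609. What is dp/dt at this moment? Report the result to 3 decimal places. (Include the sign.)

0.261

Colonization term: c·p·(1−p) = 1.195×0.609×0.3910 = 0.28455.
Extinction term: e·p = 0.02375.
dp/dt = 0.28455 − 0.02375 = 0.26080.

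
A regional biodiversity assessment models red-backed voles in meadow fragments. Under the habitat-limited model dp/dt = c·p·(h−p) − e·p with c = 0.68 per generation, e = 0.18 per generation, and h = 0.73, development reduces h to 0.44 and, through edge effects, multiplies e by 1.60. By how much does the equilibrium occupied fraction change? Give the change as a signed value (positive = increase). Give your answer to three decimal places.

Before: p* = h − e/c = 0.73 − 0.18/0.68 = 0.73 − 0.2647 = 0.4653.
After: c = 0.68, e = 0.288, h = 0.44; p* = 0.44 − 0.288/0.68 = 0.0165.
Δp* = 0.0165 − 0.4653 = -0.4488.

-0.449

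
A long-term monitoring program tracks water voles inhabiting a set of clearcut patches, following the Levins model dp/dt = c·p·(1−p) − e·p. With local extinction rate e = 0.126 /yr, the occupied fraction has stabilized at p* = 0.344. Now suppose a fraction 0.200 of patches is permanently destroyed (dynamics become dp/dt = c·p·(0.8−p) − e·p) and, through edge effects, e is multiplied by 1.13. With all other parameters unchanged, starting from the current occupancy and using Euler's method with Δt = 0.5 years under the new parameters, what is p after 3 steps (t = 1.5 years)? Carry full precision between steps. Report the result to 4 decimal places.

0.3174

Balance c(1−p*) = e gives c = e/(1 − 0.34400) = 0.126/0.65600 = 0.19207.
Starting from p₀ = 0.34400; update p ← p + (dp/dt)·Δt with the new parameters.
t = 0.5: p = 0.34400 + (-0.00942) = 0.33458
t = 1: p = 0.33458 + (-0.00886) = 0.32571
t = 1.5: p = 0.32571 + (-0.00835) = 0.31736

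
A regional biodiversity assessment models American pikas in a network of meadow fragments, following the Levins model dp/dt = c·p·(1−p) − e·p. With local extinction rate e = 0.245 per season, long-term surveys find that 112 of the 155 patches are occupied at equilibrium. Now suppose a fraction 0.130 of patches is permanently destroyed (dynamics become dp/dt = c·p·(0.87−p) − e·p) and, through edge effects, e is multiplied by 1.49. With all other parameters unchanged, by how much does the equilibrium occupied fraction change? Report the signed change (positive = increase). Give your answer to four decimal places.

-0.2659

Observed p* = 112/155 = 0.72258.
Balance c(1−p*) = e gives c = e/(1 − 0.72258) = 0.245/0.27742 = 0.88314.
New p* = 0.87 − e/c = 0.87 − 0.36505/0.88314 = 0.45665.
Δp* = 0.45665 − 0.72258 = -0.26593.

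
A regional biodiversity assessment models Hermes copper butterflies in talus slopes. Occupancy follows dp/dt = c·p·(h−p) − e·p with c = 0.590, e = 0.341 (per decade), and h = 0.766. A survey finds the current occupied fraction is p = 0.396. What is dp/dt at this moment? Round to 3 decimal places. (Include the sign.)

Colonization term: c·p·(h−p) = 0.590×0.396×0.3700 = 0.08645.
Extinction term: e·p = 0.13504.
dp/dt = 0.08645 − 0.13504 = -0.04859.

-0.049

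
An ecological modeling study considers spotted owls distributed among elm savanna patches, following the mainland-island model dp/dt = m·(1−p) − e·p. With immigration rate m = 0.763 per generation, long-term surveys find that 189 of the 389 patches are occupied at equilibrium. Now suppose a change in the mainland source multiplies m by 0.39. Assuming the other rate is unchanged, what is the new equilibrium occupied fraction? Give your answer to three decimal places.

Observed p* = 189/389 = 0.48586.
Balance m(1−p*) = e·p* gives e = m(1−p*)/p* = 0.763×0.51414/0.48586 = 0.80741.
New p* = m/(m+e) = 0.29757/(0.29757+0.80741) = 0.26930.

0.269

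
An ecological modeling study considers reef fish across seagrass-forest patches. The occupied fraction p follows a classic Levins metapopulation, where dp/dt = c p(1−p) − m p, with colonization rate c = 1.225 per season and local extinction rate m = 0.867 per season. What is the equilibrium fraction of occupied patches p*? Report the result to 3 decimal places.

0.292

At equilibrium, colonization balances extinction: c·p*·(1−p*) = m·p*.
So p* = 1 − m/c = 1 − 0.867/1.225 = 1 − 0.7078 = 0.2922.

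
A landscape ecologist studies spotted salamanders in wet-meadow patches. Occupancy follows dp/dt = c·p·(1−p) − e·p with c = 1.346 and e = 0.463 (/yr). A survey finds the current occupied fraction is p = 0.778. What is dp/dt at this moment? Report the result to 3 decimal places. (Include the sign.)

Colonization term: c·p·(1−p) = 1.346×0.778×0.2220 = 0.23248.
Extinction term: e·p = 0.36021.
dp/dt = 0.23248 − 0.36021 = -0.12774.

-0.128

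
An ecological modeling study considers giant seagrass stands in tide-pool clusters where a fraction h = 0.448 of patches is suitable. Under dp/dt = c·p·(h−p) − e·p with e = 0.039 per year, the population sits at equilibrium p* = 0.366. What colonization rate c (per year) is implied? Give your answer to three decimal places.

0.476

At equilibrium c(h−p*) = e, so c = e/(h−p*).
c = 0.039/(0.448 − 0.366) = 0.039/0.0820 = 0.4756.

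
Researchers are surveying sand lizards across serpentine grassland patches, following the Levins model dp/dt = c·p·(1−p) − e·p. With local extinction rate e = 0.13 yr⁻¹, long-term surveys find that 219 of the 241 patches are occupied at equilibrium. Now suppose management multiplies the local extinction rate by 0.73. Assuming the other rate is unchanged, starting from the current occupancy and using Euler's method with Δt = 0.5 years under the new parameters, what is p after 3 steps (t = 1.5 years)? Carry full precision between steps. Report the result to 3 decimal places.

Observed p* = 219/241 = 0.90871.
Balance c(1−p*) = e gives c = e/(1 − 0.90871) = 0.13/0.09129 = 1.42409.
Starting from p₀ = 0.90871; update p ← p + (dp/dt)·Δt with the new parameters.
  1  |  dp/dt·Δt = +0.015948  |  p_1 = 0.924662
  2  |  dp/dt·Δt = +0.005728  |  p_2 = 0.930389
  3  |  dp/dt·Δt = +0.001969  |  p_3 = 0.932358

0.932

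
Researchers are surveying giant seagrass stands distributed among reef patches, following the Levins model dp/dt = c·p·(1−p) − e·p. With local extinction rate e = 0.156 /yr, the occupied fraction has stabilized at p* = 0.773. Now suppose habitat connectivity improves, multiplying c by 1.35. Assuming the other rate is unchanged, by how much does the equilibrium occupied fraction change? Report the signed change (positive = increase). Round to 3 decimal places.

Balance c(1−p*) = e gives c = e/(1 − 0.77300) = 0.156/0.22700 = 0.68722.
New p* = 1 − e/c = 1 − 0.15600/0.92775 = 0.83185.
Δp* = 0.83185 − 0.77300 = +0.05885.

0.059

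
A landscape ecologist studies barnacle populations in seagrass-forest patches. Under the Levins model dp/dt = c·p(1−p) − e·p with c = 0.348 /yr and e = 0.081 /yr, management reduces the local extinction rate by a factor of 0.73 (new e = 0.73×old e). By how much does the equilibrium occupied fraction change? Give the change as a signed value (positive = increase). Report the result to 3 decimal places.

0.063

Before: p* = 1 − 0.081/0.348 = 0.7672.
After the change, c = 0.348, e = 0.05913, so p* = 1 − 0.05913/0.348 = 0.8301.
Δp* = 0.8301 − 0.7672 = +0.0628.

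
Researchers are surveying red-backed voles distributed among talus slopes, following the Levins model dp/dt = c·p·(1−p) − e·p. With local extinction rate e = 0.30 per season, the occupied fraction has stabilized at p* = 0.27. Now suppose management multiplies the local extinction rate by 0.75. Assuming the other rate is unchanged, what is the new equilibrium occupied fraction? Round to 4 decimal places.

0.4525

Balance c(1−p*) = e gives c = e/(1 − 0.27000) = 0.30/0.73000 = 0.41096.
New p* = 1 − e/c = 1 − 0.22500/0.41096 = 0.45250.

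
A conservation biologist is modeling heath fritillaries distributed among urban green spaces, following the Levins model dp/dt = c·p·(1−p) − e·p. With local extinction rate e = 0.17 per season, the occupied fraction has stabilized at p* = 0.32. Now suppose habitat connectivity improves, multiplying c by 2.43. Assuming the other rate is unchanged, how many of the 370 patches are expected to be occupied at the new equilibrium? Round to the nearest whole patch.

266

Balance c(1−p*) = e gives c = e/(1 − 0.32000) = 0.17/0.68000 = 0.25000.
New p* = 1 − e/c = 1 − 0.17000/0.60750 = 0.72016.
Expected occupied = 370 × 0.72016 = 266.46 ≈ 266.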